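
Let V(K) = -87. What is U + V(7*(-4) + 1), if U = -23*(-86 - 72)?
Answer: 3547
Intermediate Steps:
U = 3634 (U = -23*(-158) = 3634)
U + V(7*(-4) + 1) = 3634 - 87 = 3547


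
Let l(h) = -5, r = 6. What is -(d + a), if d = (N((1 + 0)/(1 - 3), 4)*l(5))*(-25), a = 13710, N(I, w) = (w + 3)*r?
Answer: -18960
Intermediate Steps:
N(I, w) = 18 + 6*w (N(I, w) = (w + 3)*6 = (3 + w)*6 = 18 + 6*w)
d = 5250 (d = ((18 + 6*4)*(-5))*(-25) = ((18 + 24)*(-5))*(-25) = (42*(-5))*(-25) = -210*(-25) = 5250)
-(d + a) = -(5250 + 13710) = -1*18960 = -18960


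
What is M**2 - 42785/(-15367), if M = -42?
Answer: 27150173/15367 ≈ 1766.8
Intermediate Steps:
M**2 - 42785/(-15367) = (-42)**2 - 42785/(-15367) = 1764 - 42785*(-1)/15367 = 1764 - 1*(-42785/15367) = 1764 + 42785/15367 = 27150173/15367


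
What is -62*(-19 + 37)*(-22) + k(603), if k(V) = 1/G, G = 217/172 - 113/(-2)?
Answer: 243924292/9935 ≈ 24552.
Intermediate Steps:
G = 9935/172 (G = 217*(1/172) - 113*(-½) = 217/172 + 113/2 = 9935/172 ≈ 57.762)
k(V) = 172/9935 (k(V) = 1/(9935/172) = 172/9935)
-62*(-19 + 37)*(-22) + k(603) = -62*(-19 + 37)*(-22) + 172/9935 = -62*18*(-22) + 172/9935 = -1116*(-22) + 172/9935 = 24552 + 172/9935 = 243924292/9935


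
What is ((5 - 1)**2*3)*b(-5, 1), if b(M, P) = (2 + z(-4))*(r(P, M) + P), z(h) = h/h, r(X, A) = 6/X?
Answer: 1008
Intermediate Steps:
z(h) = 1
b(M, P) = 3*P + 18/P (b(M, P) = (2 + 1)*(6/P + P) = 3*(P + 6/P) = 3*P + 18/P)
((5 - 1)**2*3)*b(-5, 1) = ((5 - 1)**2*3)*(3*1 + 18/1) = (4**2*3)*(3 + 18*1) = (16*3)*(3 + 18) = 48*21 = 1008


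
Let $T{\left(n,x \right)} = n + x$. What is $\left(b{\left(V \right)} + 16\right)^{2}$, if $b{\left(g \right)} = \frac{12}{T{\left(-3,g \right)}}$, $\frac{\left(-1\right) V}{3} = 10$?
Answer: $\frac{29584}{121} \approx 244.5$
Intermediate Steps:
$V = -30$ ($V = \left(-3\right) 10 = -30$)
$b{\left(g \right)} = \frac{12}{-3 + g}$
$\left(b{\left(V \right)} + 16\right)^{2} = \left(\frac{12}{-3 - 30} + 16\right)^{2} = \left(\frac{12}{-33} + 16\right)^{2} = \left(12 \left(- \frac{1}{33}\right) + 16\right)^{2} = \left(- \frac{4}{11} + 16\right)^{2} = \left(\frac{172}{11}\right)^{2} = \frac{29584}{121}$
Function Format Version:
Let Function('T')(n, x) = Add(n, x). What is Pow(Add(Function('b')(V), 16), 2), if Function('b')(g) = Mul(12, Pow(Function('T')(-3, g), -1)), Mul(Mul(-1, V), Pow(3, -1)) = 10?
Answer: Rational(29584, 121) ≈ 244.50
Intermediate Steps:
V = -30 (V = Mul(-3, 10) = -30)
Function('b')(g) = Mul(12, Pow(Add(-3, g), -1))
Pow(Add(Function('b')(V), 16), 2) = Pow(Add(Mul(12, Pow(Add(-3, -30), -1)), 16), 2) = Pow(Add(Mul(12, Pow(-33, -1)), 16), 2) = Pow(Add(Mul(12, Rational(-1, 33)), 16), 2) = Pow(Add(Rational(-4, 11), 16), 2) = Pow(Rational(172, 11), 2) = Rational(29584, 121)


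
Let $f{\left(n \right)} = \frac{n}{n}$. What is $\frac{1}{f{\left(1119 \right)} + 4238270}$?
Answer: $\frac{1}{4238271} \approx 2.3595 \cdot 10^{-7}$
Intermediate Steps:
$f{\left(n \right)} = 1$
$\frac{1}{f{\left(1119 \right)} + 4238270} = \frac{1}{1 + 4238270} = \frac{1}{4238271}$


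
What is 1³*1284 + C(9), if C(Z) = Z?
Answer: 1293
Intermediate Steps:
1³*1284 + C(9) = 1³*1284 + 9 = 1*1284 + 9 = 1284 + 9 = 1293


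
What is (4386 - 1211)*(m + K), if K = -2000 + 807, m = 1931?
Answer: 2343150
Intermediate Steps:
K = -1193
(4386 - 1211)*(m + K) = (4386 - 1211)*(1931 - 1193) = 3175*738 = 2343150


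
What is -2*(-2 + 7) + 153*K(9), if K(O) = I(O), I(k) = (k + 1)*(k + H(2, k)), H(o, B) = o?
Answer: 16820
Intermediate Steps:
I(k) = (1 + k)*(2 + k) (I(k) = (k + 1)*(k + 2) = (1 + k)*(2 + k))
K(O) = 2 + O² + 3*O
-2*(-2 + 7) + 153*K(9) = -2*(-2 + 7) + 153*(2 + 9² + 3*9) = -2*5 + 153*(2 + 81 + 27) = -10 + 153*110 = -10 + 16830 = 16820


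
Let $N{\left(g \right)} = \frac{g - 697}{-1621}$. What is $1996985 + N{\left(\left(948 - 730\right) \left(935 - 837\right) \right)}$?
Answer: $\frac{3237092018}{1621} \approx 1.997 \cdot 10^{6}$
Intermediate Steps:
$N{\left(g \right)} = \frac{697}{1621} - \frac{g}{1621}$ ($N{\left(g \right)} = \left(g - 697\right) \left(- \frac{1}{1621}\right) = \left(-697 + g\right) \left(- \frac{1}{1621}\right) = \frac{697}{1621} - \frac{g}{1621}$)
$1996985 + N{\left(\left(948 - 730\right) \left(935 - 837\right) \right)} = 1996985 + \left(\frac{697}{1621} - \frac{\left(948 - 730\right) \left(935 - 837\right)}{1621}\right) = 1996985 + \left(\frac{697}{1621} - \frac{218 \cdot 98}{1621}\right) = 1996985 + \left(\frac{697}{1621} - \frac{21364}{1621}\right) = 1996985 - \frac{20667}{1621} = \frac{3237092018}{1621}$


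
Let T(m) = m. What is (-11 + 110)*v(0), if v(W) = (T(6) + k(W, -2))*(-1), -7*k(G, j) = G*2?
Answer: -594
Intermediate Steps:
k(G, j) = -2*G/7 (k(G, j) = -G*2/7 = -2*G/7)
v(W) = -6 + 2*W/7 (v(W) = (6 - 2*W/7)*(-1) = -6 + 2*W/7)
(-11 + 110)*v(0) = (-11 + 110)*(-6 + (2/7)*0) = 99*(-6 + 0) = 99*(-6) = -594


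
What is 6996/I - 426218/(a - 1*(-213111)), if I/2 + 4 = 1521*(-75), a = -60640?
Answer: -49155866780/17393739209 ≈ -2.8261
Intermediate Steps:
I = -228158 (I = -8 + 2*(1521*(-75)) = -8 + 2*(-114075) = -8 - 228150 = -228158)
6996/I - 426218/(a - 1*(-213111)) = 6996/(-228158) - 426218/(-60640 - 1*(-213111)) = 6996*(-1/228158) - 426218/(-60640 + 213111) = -3498/114079 - 426218/152471 = -49155866780/17393739209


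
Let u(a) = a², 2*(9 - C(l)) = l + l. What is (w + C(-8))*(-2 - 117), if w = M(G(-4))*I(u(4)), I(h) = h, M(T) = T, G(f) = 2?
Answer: -5831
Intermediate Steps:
C(l) = 9 - l (C(l) = 9 - (l + l)/2 = 9 - l)
w = 32 (w = 2*4² = 2*16 = 32)
(w + C(-8))*(-2 - 117) = (32 + (9 - 1*(-8)))*(-2 - 117) = (32 + (9 + 8))*(-119) = (32 + 17)*(-119) = 49*(-119) = -5831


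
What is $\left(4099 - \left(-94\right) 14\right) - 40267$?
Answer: $-34852$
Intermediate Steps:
$\left(4099 - \left(-94\right) 14\right) - 40267 = \left(4099 - -1316\right) - 40267 = \left(4099 + 1316\right) - 40267 = 5415 - 40267 = -34852$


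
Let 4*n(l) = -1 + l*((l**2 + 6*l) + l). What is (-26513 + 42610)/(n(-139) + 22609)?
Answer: -64388/2459937 ≈ -0.026175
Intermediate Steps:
n(l) = -1/4 + l*(l**2 + 7*l)/4 (n(l) = (-1 + l*((l**2 + 6*l) + l))/4 = (-1 + l*(l**2 + 7*l))/4 = -1/4 + l*(l**2 + 7*l)/4)
(-26513 + 42610)/(n(-139) + 22609) = (-26513 + 42610)/((-1/4 + (1/4)*(-139)**3 + (7/4)*(-139)**2) + 22609) = 16097/((-1/4 + (1/4)*(-2685619) + (7/4)*19321) + 22609) = 16097/((-1/4 - 2685619/4 + 135247/4) + 22609) = 16097/(-2550373/4 + 22609) = 16097/(-2459937/4) = 16097*(-4/2459937) = -64388/2459937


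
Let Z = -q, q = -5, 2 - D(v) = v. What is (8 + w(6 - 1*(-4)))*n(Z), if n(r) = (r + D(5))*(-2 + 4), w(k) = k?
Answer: 72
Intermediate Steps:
D(v) = 2 - v
Z = 5 (Z = -1*(-5) = 5)
n(r) = -6 + 2*r (n(r) = (r + (2 - 1*5))*(-2 + 4) = (r + (2 - 5))*2 = (r - 3)*2 = (-3 + r)*2 = -6 + 2*r)
(8 + w(6 - 1*(-4)))*n(Z) = (8 + (6 - 1*(-4)))*(-6 + 2*5) = (8 + (6 + 4))*(-6 + 10) = (8 + 10)*4 = 18*4 = 72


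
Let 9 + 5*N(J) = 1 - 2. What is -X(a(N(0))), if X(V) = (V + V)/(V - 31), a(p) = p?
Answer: -4/33 ≈ -0.12121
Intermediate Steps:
N(J) = -2 (N(J) = -9/5 + (1 - 2)/5 = -9/5 + (⅕)*(-1) = -9/5 - ⅕ = -2)
X(V) = 2*V/(-31 + V) (X(V) = (2*V)/(-31 + V) = 2*V/(-31 + V))
-X(a(N(0))) = -2*(-2)/(-31 - 2) = -2*(-2)/(-33) = -2*(-2)*(-1)/33 = -1*4/33 = -4/33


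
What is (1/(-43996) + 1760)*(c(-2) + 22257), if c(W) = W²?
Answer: 1723735100299/43996 ≈ 3.9179e+7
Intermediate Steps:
(1/(-43996) + 1760)*(c(-2) + 22257) = (1/(-43996) + 1760)*((-2)² + 22257) = (-1/43996 + 1760)*(4 + 22257) = (77432959/43996)*22261 = 1723735100299/43996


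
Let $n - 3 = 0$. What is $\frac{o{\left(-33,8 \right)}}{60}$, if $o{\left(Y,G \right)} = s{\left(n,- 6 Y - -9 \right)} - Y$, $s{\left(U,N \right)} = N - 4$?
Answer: $\frac{59}{15} \approx 3.9333$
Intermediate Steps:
$n = 3$ ($n = 3 + 0 = 3$)
$s{\left(U,N \right)} = -4 + N$ ($s{\left(U,N \right)} = N - 4 = -4 + N$)
$o{\left(Y,G \right)} = 5 - 7 Y$ ($o{\left(Y,G \right)} = \left(-4 - \left(-9 + 6 Y\right)\right) - Y = \left(5 - 6 Y\right) - Y = 5 - 7 Y$)
$\frac{o{\left(-33,8 \right)}}{60} = \frac{5 - -231}{60} = \left(5 + 231\right) \frac{1}{60} = 236 \cdot \frac{1}{60} = \frac{59}{15}$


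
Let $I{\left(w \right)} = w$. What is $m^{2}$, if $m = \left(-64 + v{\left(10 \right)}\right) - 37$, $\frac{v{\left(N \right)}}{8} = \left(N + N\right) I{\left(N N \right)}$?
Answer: $252778201$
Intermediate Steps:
$v{\left(N \right)} = 16 N^{3}$ ($v{\left(N \right)} = 8 \left(N + N\right) N N = 8 \cdot 2 N N^{2} = 8 \cdot 2 N^{3} = 16 N^{3}$)
$m = 15899$ ($m = \left(-64 + 16 \cdot 10^{3}\right) - 37 = \left(-64 + 16 \cdot 1000\right) - 37 = \left(-64 + 16000\right) - 37 = 15936 - 37 = 15899$)
$m^{2} = 15899^{2} = 252778201$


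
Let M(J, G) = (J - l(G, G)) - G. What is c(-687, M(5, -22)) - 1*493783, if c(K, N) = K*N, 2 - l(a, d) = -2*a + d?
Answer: -526072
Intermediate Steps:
l(a, d) = 2 - d + 2*a (l(a, d) = 2 - (-2*a + d) = 2 - (d - 2*a) = 2 + (-d + 2*a) = 2 - d + 2*a)
M(J, G) = -2 + J - 2*G (M(J, G) = (J - (2 - G + 2*G)) - G = (J - (2 + G)) - G = (J + (-2 - G)) - G = (-2 + J - G) - G = -2 + J - 2*G)
c(-687, M(5, -22)) - 1*493783 = -687*(-2 + 5 - 2*(-22)) - 1*493783 = -687*(-2 + 5 + 44) - 493783 = -687*47 - 493783 = -32289 - 493783 = -526072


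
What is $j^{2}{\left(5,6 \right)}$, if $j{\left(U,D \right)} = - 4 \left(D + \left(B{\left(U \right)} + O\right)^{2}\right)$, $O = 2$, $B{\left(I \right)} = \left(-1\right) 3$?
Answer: $784$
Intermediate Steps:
$B{\left(I \right)} = -3$
$j{\left(U,D \right)} = -4 - 4 D$ ($j{\left(U,D \right)} = - 4 \left(D + \left(-3 + 2\right)^{2}\right) = - 4 \left(D + \left(-1\right)^{2}\right) = - 4 \left(D + 1\right) = - 4 \left(1 + D\right) = -4 - 4 D$)
$j^{2}{\left(5,6 \right)} = \left(-4 - 24\right)^{2} = \left(-28\right)^{2} = 784$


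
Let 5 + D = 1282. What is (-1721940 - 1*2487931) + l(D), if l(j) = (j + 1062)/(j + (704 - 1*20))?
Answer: -8255554692/1961 ≈ -4.2099e+6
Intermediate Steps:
D = 1277 (D = -5 + 1282 = 1277)
l(j) = (1062 + j)/(684 + j) (l(j) = (1062 + j)/(j + (704 - 20)) = (1062 + j)/(j + 684) = (1062 + j)/(684 + j))
(-1721940 - 1*2487931) + l(D) = (-1721940 - 1*2487931) + (1062 + 1277)/(684 + 1277) = (-1721940 - 2487931) + 2339/1961 = -4209871 + (1/1961)*2339 = -4209871 + 2339/1961 = -8255554692/1961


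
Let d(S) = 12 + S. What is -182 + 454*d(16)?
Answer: 12530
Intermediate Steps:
-182 + 454*d(16) = -182 + 454*(12 + 16) = -182 + 454*28 = -182 + 12712 = 12530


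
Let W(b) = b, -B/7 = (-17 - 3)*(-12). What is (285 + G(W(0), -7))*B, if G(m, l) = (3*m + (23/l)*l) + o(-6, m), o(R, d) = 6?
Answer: -527520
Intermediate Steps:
B = -1680 (B = -7*(-17 - 3)*(-12) = -(-140)*(-12) = -7*240 = -1680)
G(m, l) = 29 + 3*m (G(m, l) = (3*m + (23/l)*l) + 6 = (3*m + 23) + 6 = (23 + 3*m) + 6 = 29 + 3*m)
(285 + G(W(0), -7))*B = (285 + (29 + 3*0))*(-1680) = (285 + (29 + 0))*(-1680) = (285 + 29)*(-1680) = 314*(-1680) = -527520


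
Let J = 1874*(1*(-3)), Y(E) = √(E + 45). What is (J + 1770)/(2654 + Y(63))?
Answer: -1277901/880451 + 2889*√3/880451 ≈ -1.4457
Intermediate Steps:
Y(E) = √(45 + E)
J = -5622 (J = 1874*(-3) = -5622)
(J + 1770)/(2654 + Y(63)) = (-5622 + 1770)/(2654 + √(45 + 63)) = -3852/(2654 + √108) = -3852/(2654 + 6*√3)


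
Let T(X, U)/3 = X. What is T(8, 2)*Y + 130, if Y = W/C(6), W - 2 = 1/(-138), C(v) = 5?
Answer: 3210/23 ≈ 139.57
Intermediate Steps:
W = 275/138 (W = 2 + 1/(-138) = 2 - 1/138 = 275/138 ≈ 1.9928)
T(X, U) = 3*X
Y = 55/138 (Y = (275/138)/5 = (275/138)*(⅕) = 55/138 ≈ 0.39855)
T(8, 2)*Y + 130 = (3*8)*(55/138) + 130 = 24*(55/138) + 130 = 220/23 + 130 = 3210/23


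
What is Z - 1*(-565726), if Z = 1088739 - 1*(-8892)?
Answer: 1663357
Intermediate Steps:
Z = 1097631 (Z = 1088739 + 8892 = 1097631)
Z - 1*(-565726) = 1097631 - 1*(-565726) = 1097631 + 565726 = 1663357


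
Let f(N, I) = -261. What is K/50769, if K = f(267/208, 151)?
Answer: -29/5641 ≈ -0.0051409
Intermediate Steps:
K = -261
K/50769 = -261/50769 = -261*1/50769 = -29/5641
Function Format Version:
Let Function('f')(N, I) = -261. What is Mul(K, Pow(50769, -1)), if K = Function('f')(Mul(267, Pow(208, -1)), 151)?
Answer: Rational(-29, 5641) ≈ -0.0051409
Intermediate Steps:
K = -261
Mul(K, Pow(50769, -1)) = Mul(-261, Pow(50769, -1)) = Mul(-261, Rational(1, 50769)) = Rational(-29, 5641)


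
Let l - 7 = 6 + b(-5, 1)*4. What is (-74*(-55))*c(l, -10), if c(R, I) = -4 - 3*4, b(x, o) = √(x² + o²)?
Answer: -65120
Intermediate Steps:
b(x, o) = √(o² + x²)
l = 13 + 4*√26 (l = 7 + (6 + √(1² + (-5)²)*4) = 7 + (6 + √(1 + 25)*4) = 7 + (6 + √26*4) = 7 + (6 + 4*√26) = 13 + 4*√26 ≈ 33.396)
c(R, I) = -16 (c(R, I) = -4 - 12 = -16)
(-74*(-55))*c(l, -10) = -74*(-55)*(-16) = 4070*(-16) = -65120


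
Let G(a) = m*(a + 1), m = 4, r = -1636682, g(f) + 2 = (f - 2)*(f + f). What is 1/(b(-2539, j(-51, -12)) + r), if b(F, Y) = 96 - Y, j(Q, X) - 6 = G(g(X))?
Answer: -1/1637932 ≈ -6.1053e-7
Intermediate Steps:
g(f) = -2 + 2*f*(-2 + f) (g(f) = -2 + (f - 2)*(f + f) = -2 + (-2 + f)*(2*f) = -2 + 2*f*(-2 + f))
G(a) = 4 + 4*a (G(a) = 4*(a + 1) = 4*(1 + a) = 4 + 4*a)
j(Q, X) = 2 - 16*X + 8*X**2 (j(Q, X) = 6 + (4 + 4*(-2 - 4*X + 2*X**2)) = 6 + (4 + (-8 - 16*X + 8*X**2)) = 6 + (-4 - 16*X + 8*X**2) = 2 - 16*X + 8*X**2)
1/(b(-2539, j(-51, -12)) + r) = 1/((96 - (2 - 16*(-12) + 8*(-12)**2)) - 1636682) = 1/((96 - (2 + 192 + 8*144)) - 1636682) = 1/((96 - (2 + 192 + 1152)) - 1636682) = 1/((96 - 1*1346) - 1636682) = 1/((96 - 1346) - 1636682) = 1/(-1250 - 1636682) = 1/(-1637932) = -1/1637932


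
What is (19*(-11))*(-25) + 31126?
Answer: 36351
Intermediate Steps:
(19*(-11))*(-25) + 31126 = -209*(-25) + 31126 = 5225 + 31126 = 36351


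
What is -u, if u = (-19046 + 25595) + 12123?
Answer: -18672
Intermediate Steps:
u = 18672 (u = 6549 + 12123 = 18672)
-u = -1*18672 = -18672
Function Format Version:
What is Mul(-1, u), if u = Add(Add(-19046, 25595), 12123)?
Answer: -18672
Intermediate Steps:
u = 18672 (u = Add(6549, 12123) = 18672)
Mul(-1, u) = Mul(-1, 18672) = -18672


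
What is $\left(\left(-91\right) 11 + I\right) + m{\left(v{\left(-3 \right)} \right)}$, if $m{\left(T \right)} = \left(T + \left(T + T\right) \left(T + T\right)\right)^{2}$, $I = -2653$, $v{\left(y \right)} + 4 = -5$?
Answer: $95571$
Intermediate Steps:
$v{\left(y \right)} = -9$ ($v{\left(y \right)} = -4 - 5 = -9$)
$m{\left(T \right)} = \left(T + 4 T^{2}\right)^{2}$ ($m{\left(T \right)} = \left(T + 2 T 2 T\right)^{2} = \left(T + 4 T^{2}\right)^{2}$)
$\left(\left(-91\right) 11 + I\right) + m{\left(v{\left(-3 \right)} \right)} = \left(\left(-91\right) 11 - 2653\right) + \left(-9\right)^{2} \left(1 + 4 \left(-9\right)\right)^{2} = \left(-1001 - 2653\right) + 81 \left(1 - 36\right)^{2} = -3654 + 81 \left(-35\right)^{2} = -3654 + 81 \cdot 1225 = -3654 + 99225 = 95571$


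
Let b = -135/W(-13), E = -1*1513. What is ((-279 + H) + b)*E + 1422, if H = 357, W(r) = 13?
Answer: -1311441/13 ≈ -1.0088e+5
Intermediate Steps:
E = -1513
b = -135/13 ≈ -10.385
((-279 + H) + b)*E + 1422 = ((-279 + 357) - 135/13)*(-1513) + 1422 = (78 - 135/13)*(-1513) + 1422 = (879/13)*(-1513) + 1422 = -1329927/13 + 1422 = -1311441/13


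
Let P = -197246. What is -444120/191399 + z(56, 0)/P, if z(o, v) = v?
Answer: -444120/191399 ≈ -2.3204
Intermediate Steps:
-444120/191399 + z(56, 0)/P = -444120/191399 + 0/(-197246) = -444120*1/191399 + 0*(-1/197246) = -444120/191399 + 0 = -444120/191399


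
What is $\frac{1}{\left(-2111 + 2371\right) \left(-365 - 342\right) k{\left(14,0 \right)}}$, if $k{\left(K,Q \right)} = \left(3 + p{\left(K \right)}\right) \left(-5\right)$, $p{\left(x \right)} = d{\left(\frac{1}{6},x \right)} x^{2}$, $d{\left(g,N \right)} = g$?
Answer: $\frac{3}{98343700} \approx 3.0505 \cdot 10^{-8}$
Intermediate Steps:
$p{\left(x \right)} = \frac{x^{2}}{6}$
$k{\left(K,Q \right)} = -15 - \frac{5 K^{2}}{6}$ ($k{\left(K,Q \right)} = \left(3 + \frac{K^{2}}{6}\right) \left(-5\right) = -15 - \frac{5 K^{2}}{6}$)
$\frac{1}{\left(-2111 + 2371\right) \left(-365 - 342\right) k{\left(14,0 \right)}} = \frac{1}{\left(-2111 + 2371\right) \left(-365 - 342\right) \left(-15 - \frac{5 \cdot 14^{2}}{6}\right)} = \frac{1}{260 \left(-707\right) \left(-15 - \frac{490}{3}\right)} = \frac{1}{\left(-183820\right) \left(-15 - \frac{490}{3}\right)} = \frac{1}{\left(-183820\right) \left(- \frac{535}{3}\right)} = \frac{1}{\frac{98343700}{3}} = \frac{3}{98343700}$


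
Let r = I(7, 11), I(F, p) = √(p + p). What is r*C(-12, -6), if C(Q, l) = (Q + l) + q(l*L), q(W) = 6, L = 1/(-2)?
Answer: -12*√22 ≈ -56.285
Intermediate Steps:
L = -½ ≈ -0.50000
C(Q, l) = 6 + Q + l (C(Q, l) = (Q + l) + 6 = 6 + Q + l)
I(F, p) = √2*√p (I(F, p) = √(2*p) = √2*√p)
r = √22 (r = √2*√11 = √22 ≈ 4.6904)
r*C(-12, -6) = √22*(6 - 12 - 6) = √22*(-12) = -12*√22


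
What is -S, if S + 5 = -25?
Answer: 30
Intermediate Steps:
S = -30 (S = -5 - 25 = -30)
-S = -1*(-30) = 30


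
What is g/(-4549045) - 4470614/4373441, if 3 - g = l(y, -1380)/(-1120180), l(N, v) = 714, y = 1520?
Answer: -11390571269939554207/11142979299945446050 ≈ -1.0222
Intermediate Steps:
g = 1680627/560090 (g = 3 - 714/(-1120180) = 3 - 714*(-1)/1120180 = 3 - 1*(-357/560090) = 3 + 357/560090 = 1680627/560090 ≈ 3.0006)
g/(-4549045) - 4470614/4373441 = (1680627/560090)/(-4549045) - 4470614/4373441 = (1680627/560090)*(-1/4549045) - 4470614*1/4373441 = -1680627/2547874614050 - 4470614/4373441 = -11390571269939554207/11142979299945446050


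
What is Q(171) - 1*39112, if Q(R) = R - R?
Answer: -39112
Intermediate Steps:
Q(R) = 0
Q(171) - 1*39112 = 0 - 1*39112 = 0 - 39112 = -39112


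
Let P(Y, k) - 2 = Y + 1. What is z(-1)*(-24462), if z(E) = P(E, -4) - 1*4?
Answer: 48924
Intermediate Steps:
P(Y, k) = 3 + Y (P(Y, k) = 2 + (Y + 1) = 2 + (1 + Y) = 3 + Y)
z(E) = -1 + E (z(E) = (3 + E) - 1*4 = (3 + E) - 4 = -1 + E)
z(-1)*(-24462) = (-1 - 1)*(-24462) = -2*(-24462) = 48924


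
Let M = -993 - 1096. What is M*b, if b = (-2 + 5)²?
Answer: -18801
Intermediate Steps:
b = 9 (b = 3² = 9)
M = -2089
M*b = -2089*9 = -18801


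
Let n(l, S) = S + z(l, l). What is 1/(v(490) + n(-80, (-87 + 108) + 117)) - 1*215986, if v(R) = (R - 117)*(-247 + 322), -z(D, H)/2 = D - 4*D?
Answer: -5968341137/27633 ≈ -2.1599e+5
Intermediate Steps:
z(D, H) = 6*D (z(D, H) = -2*(D - 4*D) = -(-6)*D = 6*D)
v(R) = -8775 + 75*R (v(R) = (-117 + R)*75 = -8775 + 75*R)
n(l, S) = S + 6*l
1/(v(490) + n(-80, (-87 + 108) + 117)) - 1*215986 = 1/((-8775 + 75*490) + (((-87 + 108) + 117) + 6*(-80))) - 1*215986 = 1/((-8775 + 36750) + ((21 + 117) - 480)) - 215986 = 1/(27975 + (138 - 480)) - 215986 = 1/(27975 - 342) - 215986 = 1/27633 - 215986 = -5968341137/27633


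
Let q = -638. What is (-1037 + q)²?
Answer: 2805625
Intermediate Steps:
(-1037 + q)² = (-1037 - 638)² = (-1675)² = 2805625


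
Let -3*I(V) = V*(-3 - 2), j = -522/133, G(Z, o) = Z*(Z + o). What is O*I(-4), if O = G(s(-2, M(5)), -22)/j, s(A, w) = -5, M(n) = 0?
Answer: 6650/29 ≈ 229.31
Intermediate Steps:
j = -522/133 (j = -522*1/133 = -522/133 ≈ -3.9248)
O = -1995/58 (O = (-5*(-5 - 22))/(-522/133) = -5*(-27)*(-133/522) = 135*(-133/522) = -1995/58 ≈ -34.397)
I(V) = 5*V/3 (I(V) = -V*(-3 - 2)/3 = -V*(-5)/3 = -(-5)*V/3 = 5*V/3)
O*I(-4) = -3325*(-4)/58 = -1995/58*(-20/3) = 6650/29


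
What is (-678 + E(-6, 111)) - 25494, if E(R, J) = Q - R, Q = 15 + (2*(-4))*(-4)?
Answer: -26119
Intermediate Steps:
Q = 47 (Q = 15 - 8*(-4) = 15 + 32 = 47)
E(R, J) = 47 - R
(-678 + E(-6, 111)) - 25494 = (-678 + (47 - 1*(-6))) - 25494 = (-678 + (47 + 6)) - 25494 = (-678 + 53) - 25494 = -625 - 25494 = -26119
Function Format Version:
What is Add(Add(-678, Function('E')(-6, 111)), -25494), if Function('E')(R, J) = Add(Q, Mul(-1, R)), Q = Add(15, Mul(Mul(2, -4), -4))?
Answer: -26119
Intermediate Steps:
Q = 47 (Q = Add(15, Mul(-8, -4)) = Add(15, 32) = 47)
Function('E')(R, J) = Add(47, Mul(-1, R))
Add(Add(-678, Function('E')(-6, 111)), -25494) = Add(Add(-678, Add(47, Mul(-1, -6))), -25494) = Add(Add(-678, Add(47, 6)), -25494) = Add(Add(-678, 53), -25494) = Add(-625, -25494) = -26119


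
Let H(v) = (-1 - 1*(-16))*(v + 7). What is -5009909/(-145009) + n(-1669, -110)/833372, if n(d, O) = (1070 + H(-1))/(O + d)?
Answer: 1856883636477463/53746454344773 ≈ 34.549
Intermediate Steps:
H(v) = 105 + 15*v (H(v) = (-1 + 16)*(7 + v) = 15*(7 + v) = 105 + 15*v)
n(d, O) = 1160/(O + d) (n(d, O) = (1070 + (105 + 15*(-1)))/(O + d) = (1070 + (105 - 15))/(O + d) = (1070 + 90)/(O + d) = 1160/(O + d))
-5009909/(-145009) + n(-1669, -110)/833372 = -5009909/(-145009) + (1160/(-110 - 1669))/833372 = -5009909*(-1/145009) + (1160/(-1779))*(1/833372) = 5009909/145009 + (1160*(-1/1779))*(1/833372) = 5009909/145009 - 1160/1779*1/833372 = 5009909/145009 - 290/370642197 = 1856883636477463/53746454344773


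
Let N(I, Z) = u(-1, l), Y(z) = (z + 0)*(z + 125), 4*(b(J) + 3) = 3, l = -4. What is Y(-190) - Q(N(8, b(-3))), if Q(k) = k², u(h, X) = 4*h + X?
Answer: 12286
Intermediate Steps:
b(J) = -9/4 (b(J) = -3 + (¼)*3 = -3 + ¾ = -9/4)
Y(z) = z*(125 + z)
u(h, X) = X + 4*h
N(I, Z) = -8 (N(I, Z) = -4 + 4*(-1) = -4 - 4 = -8)
Y(-190) - Q(N(8, b(-3))) = -190*(125 - 190) - 1*(-8)² = -190*(-65) - 1*64 = 12350 - 64 = 12286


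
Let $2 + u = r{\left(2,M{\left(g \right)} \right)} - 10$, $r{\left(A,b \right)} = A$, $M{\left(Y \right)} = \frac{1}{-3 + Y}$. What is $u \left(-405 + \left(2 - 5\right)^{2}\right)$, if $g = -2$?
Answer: $3960$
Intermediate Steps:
$u = -10$ ($u = -2 + \left(2 - 10\right) = -2 - 8 = -10$)
$u \left(-405 + \left(2 - 5\right)^{2}\right) = - 10 \left(-405 + \left(2 - 5\right)^{2}\right) = - 10 \left(-405 + \left(-3\right)^{2}\right) = - 10 \left(-405 + 9\right) = \left(-10\right) \left(-396\right) = 3960$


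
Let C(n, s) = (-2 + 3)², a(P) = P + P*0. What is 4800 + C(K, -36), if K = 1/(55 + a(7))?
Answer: 4801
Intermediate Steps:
a(P) = P (a(P) = P + 0 = P)
K = 1/62 (K = 1/(55 + 7) = 1/62 ≈ 0.016129)
C(n, s) = 1 (C(n, s) = 1² = 1)
4800 + C(K, -36) = 4800 + 1 = 4801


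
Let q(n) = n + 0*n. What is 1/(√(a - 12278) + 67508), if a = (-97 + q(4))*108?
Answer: 33754/2278676193 - I*√22322/4557352386 ≈ 1.4813e-5 - 3.2783e-8*I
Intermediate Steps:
q(n) = n (q(n) = n + 0 = n)
a = -10044 (a = (-97 + 4)*108 = -93*108 = -10044)
1/(√(a - 12278) + 67508) = 1/(√(-10044 - 12278) + 67508) = 1/(√(-22322) + 67508) = 1/(I*√22322 + 67508) = 1/(67508 + I*√22322)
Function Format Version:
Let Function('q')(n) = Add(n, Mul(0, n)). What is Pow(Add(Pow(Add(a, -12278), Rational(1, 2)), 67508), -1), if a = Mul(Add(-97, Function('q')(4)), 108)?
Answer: Add(Rational(33754, 2278676193), Mul(Rational(-1, 4557352386), I, Pow(22322, Rational(1, 2)))) ≈ Add(1.4813e-5, Mul(-3.2783e-8, I))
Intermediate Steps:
Function('q')(n) = n (Function('q')(n) = Add(n, 0) = n)
a = -10044 (a = Mul(Add(-97, 4), 108) = Mul(-93, 108) = -10044)
Pow(Add(Pow(Add(a, -12278), Rational(1, 2)), 67508), -1) = Pow(Add(Pow(Add(-10044, -12278), Rational(1, 2)), 67508), -1) = Pow(Add(Pow(-22322, Rational(1, 2)), 67508), -1) = Pow(Add(Mul(I, Pow(22322, Rational(1, 2))), 67508), -1) = Pow(Add(67508, Mul(I, Pow(22322, Rational(1, 2)))), -1)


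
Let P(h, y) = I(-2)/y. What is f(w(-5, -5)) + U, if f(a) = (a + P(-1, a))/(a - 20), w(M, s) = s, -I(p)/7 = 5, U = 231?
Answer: 5773/25 ≈ 230.92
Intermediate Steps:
I(p) = -35 (I(p) = -7*5 = -35)
P(h, y) = -35/y
f(a) = (a - 35/a)/(-20 + a) (f(a) = (a - 35/a)/(a - 20) = (a - 35/a)/(-20 + a))
f(w(-5, -5)) + U = (-35 + (-5)²)/((-5)*(-20 - 5)) + 231 = -⅕*(-35 + 25)/(-25) + 231 = -⅕*(-1/25)*(-10) + 231 = -2/25 + 231 = 5773/25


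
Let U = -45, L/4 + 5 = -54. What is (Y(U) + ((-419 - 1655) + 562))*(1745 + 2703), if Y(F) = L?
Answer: -7775104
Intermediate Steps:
L = -236 (L = -20 + 4*(-54) = -20 - 216 = -236)
Y(F) = -236
(Y(U) + ((-419 - 1655) + 562))*(1745 + 2703) = (-236 + ((-419 - 1655) + 562))*(1745 + 2703) = (-236 + (-2074 + 562))*4448 = (-236 - 1512)*4448 = -1748*4448 = -7775104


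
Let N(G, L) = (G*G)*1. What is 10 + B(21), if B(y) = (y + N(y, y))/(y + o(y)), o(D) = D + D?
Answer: 52/3 ≈ 17.333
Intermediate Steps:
o(D) = 2*D
N(G, L) = G² (N(G, L) = G²*1 = G²)
B(y) = (y + y²)/(3*y) (B(y) = (y + y²)/(y + 2*y) = (y + y²)/((3*y)) = (y + y²)*(1/(3*y)) = (y + y²)/(3*y))
10 + B(21) = 10 + (⅓ + (⅓)*21) = 10 + (⅓ + 7) = 10 + 22/3 = 52/3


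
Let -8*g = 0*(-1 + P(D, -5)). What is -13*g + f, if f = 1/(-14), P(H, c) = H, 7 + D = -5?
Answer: -1/14 ≈ -0.071429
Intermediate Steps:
D = -12 (D = -7 - 5 = -12)
f = -1/14 ≈ -0.071429
g = 0 (g = -0*(-1 - 12) = -0*(-13) = -1/8*0 = 0)
-13*g + f = -13*0 - 1/14 = 0 - 1/14 = -1/14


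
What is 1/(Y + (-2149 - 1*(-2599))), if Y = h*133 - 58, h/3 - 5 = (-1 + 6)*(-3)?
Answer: -1/3598 ≈ -0.00027793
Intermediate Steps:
h = -30 (h = 15 + 3*((-1 + 6)*(-3)) = 15 + 3*(5*(-3)) = 15 + 3*(-15) = 15 - 45 = -30)
Y = -4048 (Y = -30*133 - 58 = -3990 - 58 = -4048)
1/(Y + (-2149 - 1*(-2599))) = 1/(-4048 + (-2149 - 1*(-2599))) = 1/(-4048 + (-2149 + 2599)) = 1/(-4048 + 450) = 1/(-3598) = -1/3598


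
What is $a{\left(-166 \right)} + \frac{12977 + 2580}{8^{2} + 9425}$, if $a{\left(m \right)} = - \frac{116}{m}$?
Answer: $\frac{1841593}{787587} \approx 2.3383$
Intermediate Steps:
$a{\left(-166 \right)} + \frac{12977 + 2580}{8^{2} + 9425} = - \frac{116}{-166} + \frac{12977 + 2580}{8^{2} + 9425} = \left(-116\right) \left(- \frac{1}{166}\right) + \frac{15557}{64 + 9425} = \frac{58}{83} + \frac{15557}{9489} = \frac{1841593}{787587}$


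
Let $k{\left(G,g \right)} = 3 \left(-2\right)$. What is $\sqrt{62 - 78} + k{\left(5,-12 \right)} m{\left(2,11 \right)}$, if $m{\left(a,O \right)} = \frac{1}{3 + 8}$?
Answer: $- \frac{6}{11} + 4 i \approx -0.54545 + 4.0 i$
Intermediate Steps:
$m{\left(a,O \right)} = \frac{1}{11}$
$k{\left(G,g \right)} = -6$
$\sqrt{62 - 78} + k{\left(5,-12 \right)} m{\left(2,11 \right)} = \sqrt{62 - 78} - \frac{6}{11} = \sqrt{-16} - \frac{6}{11} = 4 i - \frac{6}{11} = - \frac{6}{11} + 4 i$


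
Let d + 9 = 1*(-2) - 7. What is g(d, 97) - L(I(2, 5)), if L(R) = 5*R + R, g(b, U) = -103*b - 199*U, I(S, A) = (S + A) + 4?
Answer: -17515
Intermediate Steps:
d = -18 (d = -9 + (1*(-2) - 7) = -9 + (-2 - 7) = -9 - 9 = -18)
I(S, A) = 4 + A + S (I(S, A) = (A + S) + 4 = 4 + A + S)
g(b, U) = -199*U - 103*b
L(R) = 6*R
g(d, 97) - L(I(2, 5)) = (-199*97 - 103*(-18)) - 6*(4 + 5 + 2) = (-19303 + 1854) - 6*11 = -17449 - 1*66 = -17449 - 66 = -17515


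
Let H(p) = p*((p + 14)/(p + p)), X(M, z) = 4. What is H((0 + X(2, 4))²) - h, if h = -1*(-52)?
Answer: -37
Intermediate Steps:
h = 52
H(p) = 7 + p/2 (H(p) = p*((14 + p)/((2*p))) = p*((14 + p)*(1/(2*p))) = p*((14 + p)/(2*p)) = 7 + p/2)
H((0 + X(2, 4))²) - h = (7 + (0 + 4)²/2) - 1*52 = (7 + (½)*4²) - 52 = (7 + (½)*16) - 52 = (7 + 8) - 52 = 15 - 52 = -37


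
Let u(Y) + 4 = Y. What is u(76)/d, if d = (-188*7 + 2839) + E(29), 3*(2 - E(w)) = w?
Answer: 108/2273 ≈ 0.047514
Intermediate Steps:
u(Y) = -4 + Y
E(w) = 2 - w/3
d = 4546/3 (d = (-188*7 + 2839) + (2 - ⅓*29) = (-1316 + 2839) + (2 - 29/3) = 1523 - 23/3 = 4546/3 ≈ 1515.3)
u(76)/d = (-4 + 76)/(4546/3) = 72*(3/4546) = 108/2273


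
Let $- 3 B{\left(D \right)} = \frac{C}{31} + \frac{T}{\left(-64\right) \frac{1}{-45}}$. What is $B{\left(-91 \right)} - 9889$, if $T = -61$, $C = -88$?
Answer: $- \frac{58768601}{5952} \approx -9873.8$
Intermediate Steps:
$B{\left(D \right)} = \frac{90727}{5952}$ ($B{\left(D \right)} = - \frac{- \frac{88}{31} - \frac{61}{\left(-64\right) \frac{1}{-45}}}{3} = - \frac{\left(-88\right) \frac{1}{31} - \frac{61}{\left(-64\right) \left(- \frac{1}{45}\right)}}{3} = - \frac{- \frac{88}{31} - \frac{61}{\frac{64}{45}}}{3} = - \frac{- \frac{88}{31} - \frac{2745}{64}}{3} = \left(- \frac{1}{3}\right) \left(- \frac{90727}{1984}\right) = \frac{90727}{5952}$)
$B{\left(-91 \right)} - 9889 = \frac{90727}{5952} - 9889 = - \frac{58768601}{5952}$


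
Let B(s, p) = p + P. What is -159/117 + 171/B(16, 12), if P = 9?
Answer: 1852/273 ≈ 6.7839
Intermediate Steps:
B(s, p) = 9 + p (B(s, p) = p + 9 = 9 + p)
-159/117 + 171/B(16, 12) = -159/117 + 171/(9 + 12) = -159*1/117 + 171/21 = -53/39 + 171*(1/21) = -53/39 + 57/7 = 1852/273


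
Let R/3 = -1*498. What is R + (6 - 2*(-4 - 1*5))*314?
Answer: 6042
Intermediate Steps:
R = -1494 (R = 3*(-1*498) = 3*(-498) = -1494)
R + (6 - 2*(-4 - 1*5))*314 = -1494 + (6 - 2*(-4 - 1*5))*314 = -1494 + (6 - 2*(-4 - 5))*314 = -1494 + (6 - 2*(-9))*314 = -1494 + (6 + 18)*314 = -1494 + 24*314 = -1494 + 7536 = 6042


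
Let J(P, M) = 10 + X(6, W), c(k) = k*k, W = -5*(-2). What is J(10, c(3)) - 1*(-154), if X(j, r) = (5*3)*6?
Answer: 254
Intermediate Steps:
W = 10
X(j, r) = 90 (X(j, r) = 15*6 = 90)
c(k) = k**2
J(P, M) = 100 (J(P, M) = 10 + 90 = 100)
J(10, c(3)) - 1*(-154) = 100 - 1*(-154) = 100 + 154 = 254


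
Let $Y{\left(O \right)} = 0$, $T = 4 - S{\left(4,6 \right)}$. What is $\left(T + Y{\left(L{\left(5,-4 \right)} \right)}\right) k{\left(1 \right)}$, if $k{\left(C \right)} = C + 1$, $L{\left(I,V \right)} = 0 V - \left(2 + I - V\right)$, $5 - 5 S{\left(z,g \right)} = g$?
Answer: $\frac{42}{5} \approx 8.4$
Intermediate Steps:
$S{\left(z,g \right)} = 1 - \frac{g}{5}$
$L{\left(I,V \right)} = -2 + V - I$ ($L{\left(I,V \right)} = 0 - \left(2 + I - V\right) = -2 + V - I$)
$k{\left(C \right)} = 1 + C$
$T = \frac{21}{5}$ ($T = 4 - \left(1 - \frac{6}{5}\right) = 4 - - \frac{1}{5} = 4 + \frac{1}{5} = \frac{21}{5} \approx 4.2$)
$\left(T + Y{\left(L{\left(5,-4 \right)} \right)}\right) k{\left(1 \right)} = \left(\frac{21}{5} + 0\right) \left(1 + 1\right) = \frac{21}{5} \cdot 2 = \frac{42}{5}$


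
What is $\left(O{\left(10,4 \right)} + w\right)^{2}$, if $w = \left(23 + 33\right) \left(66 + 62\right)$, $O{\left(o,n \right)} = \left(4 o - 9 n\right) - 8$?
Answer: $51322896$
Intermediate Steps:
$O{\left(o,n \right)} = -8 - 9 n + 4 o$ ($O{\left(o,n \right)} = \left(- 9 n + 4 o\right) - 8 = -8 - 9 n + 4 o$)
$w = 7168$ ($w = 56 \cdot 128 = 7168$)
$\left(O{\left(10,4 \right)} + w\right)^{2} = \left(\left(-8 - 36 + 4 \cdot 10\right) + 7168\right)^{2} = \left(\left(-8 - 36 + 40\right) + 7168\right)^{2} = \left(-4 + 7168\right)^{2} = 7164^{2} = 51322896$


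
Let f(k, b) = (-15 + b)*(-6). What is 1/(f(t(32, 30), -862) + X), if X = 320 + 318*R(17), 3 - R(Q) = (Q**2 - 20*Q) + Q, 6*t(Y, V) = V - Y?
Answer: 1/17348 ≈ 5.7644e-5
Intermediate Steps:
t(Y, V) = -Y/6 + V/6 (t(Y, V) = (V - Y)/6 = -Y/6 + V/6)
f(k, b) = 90 - 6*b
R(Q) = 3 - Q**2 + 19*Q (R(Q) = 3 - ((Q**2 - 20*Q) + Q) = 3 - (Q**2 - 19*Q) = 3 + (-Q**2 + 19*Q) = 3 - Q**2 + 19*Q)
X = 12086 (X = 320 + 318*(3 - 1*17**2 + 19*17) = 320 + 318*(3 - 1*289 + 323) = 320 + 318*(3 - 289 + 323) = 320 + 318*37 = 320 + 11766 = 12086)
1/(f(t(32, 30), -862) + X) = 1/((90 - 6*(-862)) + 12086) = 1/((90 + 5172) + 12086) = 1/(5262 + 12086) = 1/17348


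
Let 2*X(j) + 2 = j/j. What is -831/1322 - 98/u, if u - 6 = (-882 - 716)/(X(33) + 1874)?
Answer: -250736499/12748046 ≈ -19.669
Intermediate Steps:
X(j) = -1/2 (X(j) = -1 + (j/j)/2 = -1 + (1/2)*1 = -1 + 1/2 = -1/2)
u = 19286/3747 (u = 6 + (-882 - 716)/(-1/2 + 1874) = 6 - 1598/3747/2 = 6 - 1598*2/3747 = 6 - 3196/3747 = 19286/3747 ≈ 5.1470)
-831/1322 - 98/u = -831/1322 - 98/19286/3747 = -831*1/1322 - 98*3747/19286 = -831/1322 - 183603/9643 = -250736499/12748046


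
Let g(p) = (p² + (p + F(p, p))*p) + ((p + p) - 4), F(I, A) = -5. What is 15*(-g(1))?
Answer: 75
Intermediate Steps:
g(p) = -4 + p² + 2*p + p*(-5 + p) (g(p) = (p² + (p - 5)*p) + ((p + p) - 4) = (p² + (-5 + p)*p) + (2*p - 4) = (p² + p*(-5 + p)) + (-4 + 2*p) = -4 + p² + 2*p + p*(-5 + p))
15*(-g(1)) = 15*(-(-4 - 3*1 + 2*1²)) = 15*(-(-4 - 3 + 2*1)) = 15*(-(-4 - 3 + 2)) = 15*(-1*(-5)) = 15*5 = 75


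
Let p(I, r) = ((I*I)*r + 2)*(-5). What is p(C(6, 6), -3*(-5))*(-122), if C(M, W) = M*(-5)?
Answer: 8236220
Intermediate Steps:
C(M, W) = -5*M
p(I, r) = -10 - 5*r*I² (p(I, r) = (I²*r + 2)*(-5) = (r*I² + 2)*(-5) = (2 + r*I²)*(-5) = -10 - 5*r*I²)
p(C(6, 6), -3*(-5))*(-122) = (-10 - 5*(-3*(-5))*(-5*6)²)*(-122) = (-10 - 5*15*(-30)²)*(-122) = (-10 - 5*15*900)*(-122) = (-10 - 67500)*(-122) = -67510*(-122) = 8236220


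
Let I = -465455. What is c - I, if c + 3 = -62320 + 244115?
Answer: 647247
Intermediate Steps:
c = 181792 (c = -3 + (-62320 + 244115) = -3 + 181795 = 181792)
c - I = 181792 - 1*(-465455) = 181792 + 465455 = 647247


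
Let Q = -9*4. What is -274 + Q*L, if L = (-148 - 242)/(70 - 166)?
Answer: -1681/4 ≈ -420.25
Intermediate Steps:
Q = -36
L = 65/16 (L = -390/(-96) = -390*(-1/96) = 65/16 ≈ 4.0625)
-274 + Q*L = -274 - 36*65/16 = -274 - 585/4 = -1681/4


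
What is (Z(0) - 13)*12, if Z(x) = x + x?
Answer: -156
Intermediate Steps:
Z(x) = 2*x
(Z(0) - 13)*12 = (2*0 - 13)*12 = (0 - 13)*12 = -13*12 = -156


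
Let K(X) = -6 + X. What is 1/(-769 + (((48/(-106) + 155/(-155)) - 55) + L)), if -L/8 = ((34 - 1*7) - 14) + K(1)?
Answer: -53/47141 ≈ -0.0011243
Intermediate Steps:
L = -64 (L = -8*(((34 - 1*7) - 14) + (-6 + 1)) = -8*(((34 - 7) - 14) - 5) = -8*((27 - 14) - 5) = -8*(13 - 5) = -8*8 = -64)
1/(-769 + (((48/(-106) + 155/(-155)) - 55) + L)) = 1/(-769 + (((48/(-106) + 155/(-155)) - 55) - 64)) = 1/(-769 + (((48*(-1/106) + 155*(-1/155)) - 55) - 64)) = 1/(-769 + (((-24/53 - 1) - 55) - 64)) = 1/(-769 + ((-77/53 - 55) - 64)) = 1/(-769 + (-2992/53 - 64)) = 1/(-769 - 6384/53) = 1/(-47141/53) = -53/47141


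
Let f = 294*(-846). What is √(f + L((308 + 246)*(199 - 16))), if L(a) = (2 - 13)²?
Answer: I*√248603 ≈ 498.6*I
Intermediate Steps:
L(a) = 121 (L(a) = (-11)² = 121)
f = -248724
√(f + L((308 + 246)*(199 - 16))) = √(-248724 + 121) = √(-248603) = I*√248603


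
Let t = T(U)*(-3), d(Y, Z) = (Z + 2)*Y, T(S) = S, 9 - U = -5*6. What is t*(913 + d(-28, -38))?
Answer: -224757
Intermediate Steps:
U = 39 (U = 9 - (-5)*6 = 9 - 1*(-30) = 9 + 30 = 39)
d(Y, Z) = Y*(2 + Z) (d(Y, Z) = (2 + Z)*Y = Y*(2 + Z))
t = -117 (t = 39*(-3) = -117)
t*(913 + d(-28, -38)) = -117*(913 - 28*(2 - 38)) = -117*(913 - 28*(-36)) = -117*(913 + 1008) = -117*1921 = -224757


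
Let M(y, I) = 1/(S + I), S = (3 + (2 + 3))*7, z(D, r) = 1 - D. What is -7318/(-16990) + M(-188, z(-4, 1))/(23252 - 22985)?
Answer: 59602628/138358065 ≈ 0.43079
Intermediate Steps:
S = 56 (S = (3 + 5)*7 = 8*7 = 56)
M(y, I) = 1/(56 + I)
-7318/(-16990) + M(-188, z(-4, 1))/(23252 - 22985) = -7318/(-16990) + 1/((56 + (1 - 1*(-4)))*(23252 - 22985)) = -7318*(-1/16990) + 1/((56 + (1 + 4))*267) = 3659/8495 + (1/267)/(56 + 5) = 3659/8495 + (1/267)/61 = 3659/8495 + (1/61)*(1/267) = 3659/8495 + 1/16287 = 59602628/138358065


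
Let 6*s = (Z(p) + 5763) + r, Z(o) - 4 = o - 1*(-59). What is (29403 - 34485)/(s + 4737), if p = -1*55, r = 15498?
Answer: -30492/49691 ≈ -0.61363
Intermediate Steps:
p = -55
Z(o) = 63 + o (Z(o) = 4 + (o - 1*(-59)) = 4 + (o + 59) = 4 + (59 + o) = 63 + o)
s = 21269/6 (s = (((63 - 55) + 5763) + 15498)/6 = ((8 + 5763) + 15498)/6 = (5771 + 15498)/6 = (⅙)*21269 = 21269/6 ≈ 3544.8)
(29403 - 34485)/(s + 4737) = (29403 - 34485)/(21269/6 + 4737) = -5082/49691/6 = -5082*6/49691 = -30492/49691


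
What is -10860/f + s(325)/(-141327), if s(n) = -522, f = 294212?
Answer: -38367571/1155002759 ≈ -0.033219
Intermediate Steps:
-10860/f + s(325)/(-141327) = -10860/294212 - 522/(-141327) = -10860*1/294212 - 522*(-1/141327) = -2715/73553 + 58/15703 = -38367571/1155002759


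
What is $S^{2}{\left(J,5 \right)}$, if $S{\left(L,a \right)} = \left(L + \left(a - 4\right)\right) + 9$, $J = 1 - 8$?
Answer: $9$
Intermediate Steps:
$J = -7$ ($J = 1 - 8 = -7$)
$S{\left(L,a \right)} = 5 + L + a$ ($S{\left(L,a \right)} = \left(L + \left(-4 + a\right)\right) + 9 = \left(-4 + L + a\right) + 9 = 5 + L + a$)
$S^{2}{\left(J,5 \right)} = \left(5 - 7 + 5\right)^{2} = 3^{2} = 9$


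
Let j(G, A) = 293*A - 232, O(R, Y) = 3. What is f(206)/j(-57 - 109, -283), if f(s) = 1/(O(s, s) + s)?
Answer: -1/17378559 ≈ -5.7542e-8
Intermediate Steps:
j(G, A) = -232 + 293*A
f(s) = 1/(3 + s)
f(206)/j(-57 - 109, -283) = 1/((3 + 206)*(-232 + 293*(-283))) = 1/(209*(-232 - 82919)) = (1/209)/(-83151) = (1/209)*(-1/83151) = -1/17378559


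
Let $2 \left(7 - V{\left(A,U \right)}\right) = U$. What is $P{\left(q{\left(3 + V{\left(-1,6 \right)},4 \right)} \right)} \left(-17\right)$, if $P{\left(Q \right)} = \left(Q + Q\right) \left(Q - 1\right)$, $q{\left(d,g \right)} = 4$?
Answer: $-408$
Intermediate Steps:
$V{\left(A,U \right)} = 7 - \frac{U}{2}$
$P{\left(Q \right)} = 2 Q \left(-1 + Q\right)$
$P{\left(q{\left(3 + V{\left(-1,6 \right)},4 \right)} \right)} \left(-17\right) = 2 \cdot 4 \left(-1 + 4\right) \left(-17\right) = 2 \cdot 4 \cdot 3 \left(-17\right) = 24 \left(-17\right) = -408$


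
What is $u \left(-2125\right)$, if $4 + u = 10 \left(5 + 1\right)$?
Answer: $-119000$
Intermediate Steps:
$u = 56$ ($u = -4 + 10 \left(5 + 1\right) = -4 + 10 \cdot 6 = -4 + 60 = 56$)
$u \left(-2125\right) = 56 \left(-2125\right) = -119000$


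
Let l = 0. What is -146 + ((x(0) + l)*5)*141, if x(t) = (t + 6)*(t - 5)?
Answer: -21296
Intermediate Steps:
x(t) = (-5 + t)*(6 + t) (x(t) = (6 + t)*(-5 + t) = (-5 + t)*(6 + t))
-146 + ((x(0) + l)*5)*141 = -146 + (((-30 + 0 + 0²) + 0)*5)*141 = -146 + (((-30 + 0 + 0) + 0)*5)*141 = -146 + ((-30 + 0)*5)*141 = -146 - 30*5*141 = -146 - 150*141 = -146 - 21150 = -21296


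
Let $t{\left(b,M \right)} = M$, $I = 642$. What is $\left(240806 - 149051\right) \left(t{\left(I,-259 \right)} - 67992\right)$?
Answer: $-6262370505$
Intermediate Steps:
$\left(240806 - 149051\right) \left(t{\left(I,-259 \right)} - 67992\right) = \left(240806 - 149051\right) \left(-259 - 67992\right) = 91755 \left(-68251\right) = -6262370505$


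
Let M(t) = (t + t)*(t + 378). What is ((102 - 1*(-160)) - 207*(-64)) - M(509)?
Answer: -889456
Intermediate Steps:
M(t) = 2*t*(378 + t) (M(t) = (2*t)*(378 + t) = 2*t*(378 + t))
((102 - 1*(-160)) - 207*(-64)) - M(509) = ((102 - 1*(-160)) - 207*(-64)) - 2*509*(378 + 509) = ((102 + 160) + 13248) - 2*509*887 = (262 + 13248) - 1*902966 = 13510 - 902966 = -889456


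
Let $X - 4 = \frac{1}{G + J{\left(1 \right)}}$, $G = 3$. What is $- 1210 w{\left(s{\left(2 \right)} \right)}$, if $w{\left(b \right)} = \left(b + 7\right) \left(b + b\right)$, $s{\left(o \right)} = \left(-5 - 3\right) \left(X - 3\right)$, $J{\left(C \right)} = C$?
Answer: $-72600$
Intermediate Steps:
$X = \frac{17}{4}$ ($X = 4 + \frac{1}{3 + 1} = 4 + \frac{1}{4} = \frac{17}{4} \approx 4.25$)
$s{\left(o \right)} = -10$ ($s{\left(o \right)} = \left(-5 - 3\right) \left(\frac{17}{4} - 3\right) = \left(-8\right) \frac{5}{4} = -10$)
$w{\left(b \right)} = 2 b \left(7 + b\right)$ ($w{\left(b \right)} = \left(7 + b\right) 2 b = 2 b \left(7 + b\right)$)
$- 1210 w{\left(s{\left(2 \right)} \right)} = - 1210 \cdot 2 \left(-10\right) \left(7 - 10\right) = - 1210 \cdot 2 \left(-10\right) \left(-3\right) = \left(-1210\right) 60 = -72600$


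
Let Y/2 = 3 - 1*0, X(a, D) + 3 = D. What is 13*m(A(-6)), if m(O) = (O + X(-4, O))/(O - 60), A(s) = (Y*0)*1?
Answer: 13/20 ≈ 0.65000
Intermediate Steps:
X(a, D) = -3 + D
Y = 6 (Y = 2*(3 - 1*0) = 2*(3 + 0) = 2*3 = 6)
A(s) = 0 (A(s) = (6*0)*1 = 0*1 = 0)
m(O) = (-3 + 2*O)/(-60 + O) (m(O) = (O + (-3 + O))/(O - 60) = (-3 + 2*O)/(-60 + O))
13*m(A(-6)) = 13*((-3 + 2*0)/(-60 + 0)) = 13*((-3 + 0)/(-60)) = 13*(-1/60*(-3)) = 13*(1/20) = 13/20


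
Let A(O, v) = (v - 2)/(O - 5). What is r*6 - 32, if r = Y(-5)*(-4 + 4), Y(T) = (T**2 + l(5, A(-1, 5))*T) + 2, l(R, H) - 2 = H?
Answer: -32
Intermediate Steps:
A(O, v) = (-2 + v)/(-5 + O)
l(R, H) = 2 + H
Y(T) = 2 + T**2 + 3*T/2 (Y(T) = (T**2 + (2 + (-2 + 5)/(-5 - 1))*T) + 2 = (T**2 + (2 + 3/(-6))*T) + 2 = (T**2 + (2 - 1/6*3)*T) + 2 = (T**2 + (2 - 1/2)*T) + 2 = (T**2 + 3*T/2) + 2 = 2 + T**2 + 3*T/2)
r = 0 (r = (2 + (-5)**2 + (3/2)*(-5))*(-4 + 4) = (2 + 25 - 15/2)*0 = (39/2)*0 = 0)
r*6 - 32 = 0*6 - 32 = 0 - 32 = -32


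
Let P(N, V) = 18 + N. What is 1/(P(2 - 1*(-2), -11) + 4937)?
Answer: 1/4959 ≈ 0.00020165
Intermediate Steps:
1/(P(2 - 1*(-2), -11) + 4937) = 1/((18 + (2 - 1*(-2))) + 4937) = 1/((18 + (2 + 2)) + 4937) = 1/((18 + 4) + 4937) = 1/(22 + 4937) = 1/4959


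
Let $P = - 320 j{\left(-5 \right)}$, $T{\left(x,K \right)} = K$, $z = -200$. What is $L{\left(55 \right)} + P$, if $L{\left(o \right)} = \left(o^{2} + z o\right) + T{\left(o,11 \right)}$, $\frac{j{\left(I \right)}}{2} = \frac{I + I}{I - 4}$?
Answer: $- \frac{78076}{9} \approx -8675.1$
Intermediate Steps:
$j{\left(I \right)} = \frac{4 I}{-4 + I}$ ($j{\left(I \right)} = 2 \frac{I + I}{I - 4} = 2 \frac{2 I}{-4 + I} = \frac{4 I}{-4 + I}$)
$L{\left(o \right)} = 11 + o^{2} - 200 o$ ($L{\left(o \right)} = \left(o^{2} - 200 o\right) + 11 = 11 + o^{2} - 200 o$)
$P = - \frac{6400}{9}$ ($P = - 320 \cdot 4 \left(-5\right) \frac{1}{-4 - 5} = - 320 \cdot 4 \left(-5\right) \frac{1}{-9} = - 320 \cdot 4 \left(-5\right) \left(- \frac{1}{9}\right) = \left(-320\right) \frac{20}{9} = - \frac{6400}{9} \approx -711.11$)
$L{\left(55 \right)} + P = \left(11 + 55^{2} - 11000\right) - \frac{6400}{9} = \left(11 + 3025 - 11000\right) - \frac{6400}{9} = -7964 - \frac{6400}{9} = - \frac{78076}{9}$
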